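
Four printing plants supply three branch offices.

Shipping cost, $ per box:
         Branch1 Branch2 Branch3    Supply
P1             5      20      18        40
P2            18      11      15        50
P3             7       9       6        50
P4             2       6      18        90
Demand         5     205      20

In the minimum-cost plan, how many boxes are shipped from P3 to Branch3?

20

Solving gives:
  P1–Branch1: 5 × $5 = $25
  P1–Branch2: 35 × $20 = $700
  P2–Branch2: 50 × $11 = $550
  P3–Branch2: 30 × $9 = $270
  P3–Branch3: 20 × $6 = $120
  P4–Branch2: 90 × $6 = $540
Total cost = $2205.
So P3→Branch3 carries 20 boxes.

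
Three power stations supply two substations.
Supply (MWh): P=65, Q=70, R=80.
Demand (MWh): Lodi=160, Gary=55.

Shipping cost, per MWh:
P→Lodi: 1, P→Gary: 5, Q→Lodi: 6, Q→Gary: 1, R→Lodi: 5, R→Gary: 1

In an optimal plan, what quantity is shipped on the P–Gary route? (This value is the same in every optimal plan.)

Solving gives:
  P to Lodi: 65 × 1 = 65
  Q to Lodi: 15 × 6 = 90
  Q to Gary: 55 × 1 = 55
  R to Lodi: 80 × 5 = 400
Total cost = 610.
The route P→Gary is not used.

0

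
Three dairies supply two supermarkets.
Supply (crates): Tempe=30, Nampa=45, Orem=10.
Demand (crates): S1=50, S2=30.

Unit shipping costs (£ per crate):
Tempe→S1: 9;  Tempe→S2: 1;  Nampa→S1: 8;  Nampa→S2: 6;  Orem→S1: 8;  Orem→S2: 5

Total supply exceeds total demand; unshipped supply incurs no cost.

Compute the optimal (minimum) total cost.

An optimal shipping plan:
  Tempe→S2: 30 × £1 = £30
  Nampa→S1: 40 × £8 = £320
  Orem→S1: 10 × £8 = £80
Total = 30 + 320 + 80 = £430.
(Supply check: Tempe ships 30; Nampa ships 40; Orem ships 10.)

430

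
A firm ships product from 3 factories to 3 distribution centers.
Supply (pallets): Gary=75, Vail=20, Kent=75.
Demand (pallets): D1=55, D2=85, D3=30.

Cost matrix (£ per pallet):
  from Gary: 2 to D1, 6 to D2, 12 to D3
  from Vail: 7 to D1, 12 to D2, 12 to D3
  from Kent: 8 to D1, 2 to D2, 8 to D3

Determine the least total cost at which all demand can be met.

An optimal shipping plan:
  Gary->D1: 55 pallets
  Gary->D2: 10 pallets
  Gary->D3: 10 pallets
  Vail->D3: 20 pallets
  Kent->D2: 75 pallets
Total cost = £680.

680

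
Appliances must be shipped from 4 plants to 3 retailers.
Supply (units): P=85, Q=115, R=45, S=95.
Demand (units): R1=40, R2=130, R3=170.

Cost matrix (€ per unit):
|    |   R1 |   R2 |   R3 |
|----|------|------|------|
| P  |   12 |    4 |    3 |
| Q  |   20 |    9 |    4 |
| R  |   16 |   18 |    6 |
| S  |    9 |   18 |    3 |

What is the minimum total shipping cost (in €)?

A cheapest plan:
  P→R2: 85 units
  Q→R2: 45 units
  Q→R3: 70 units
  R→R3: 45 units
  S→R1: 40 units
  S→R3: 55 units
Total cost = €1820.
(Supply check: P ships 85; Q ships 115; R ships 45; S ships 95.)

1820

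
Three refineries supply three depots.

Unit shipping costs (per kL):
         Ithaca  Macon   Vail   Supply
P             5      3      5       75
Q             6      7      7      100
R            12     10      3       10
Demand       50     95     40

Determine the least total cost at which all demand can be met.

905

Optimal allocation:
  P→Macon: 75 × 3 = 225
  Q→Ithaca: 50 × 6 = 300
  Q→Macon: 20 × 7 = 140
  Q→Vail: 30 × 7 = 210
  R→Vail: 10 × 3 = 30
Total = 225 + 300 + 140 + 210 + 30 = 905.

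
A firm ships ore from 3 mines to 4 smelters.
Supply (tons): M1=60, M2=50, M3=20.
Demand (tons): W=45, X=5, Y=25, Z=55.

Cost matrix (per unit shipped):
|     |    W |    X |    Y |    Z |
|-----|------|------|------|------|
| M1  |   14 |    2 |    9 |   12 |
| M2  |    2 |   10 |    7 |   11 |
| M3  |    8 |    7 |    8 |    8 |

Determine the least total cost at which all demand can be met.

An optimal shipping plan:
  M1->X: 5 × 2 = 10
  M1->Y: 20 × 9 = 180
  M1->Z: 35 × 12 = 420
  M2->W: 45 × 2 = 90
  M2->Y: 5 × 7 = 35
  M3->Z: 20 × 8 = 160
Total = 10 + 180 + 420 + 90 + 35 + 160 = 895.
(Supply check: M1 ships 60; M2 ships 50; M3 ships 20.)

895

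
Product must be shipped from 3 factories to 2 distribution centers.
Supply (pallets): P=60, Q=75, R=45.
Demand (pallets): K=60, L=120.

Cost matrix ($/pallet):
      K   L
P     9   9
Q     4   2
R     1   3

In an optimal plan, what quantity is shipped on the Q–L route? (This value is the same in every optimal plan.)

The minimum-cost plan:
  P–K: 15 pallets
  P–L: 45 pallets
  Q–L: 75 pallets
  R–K: 45 pallets
Total cost = $735.
So Q→L carries 75 pallets.

75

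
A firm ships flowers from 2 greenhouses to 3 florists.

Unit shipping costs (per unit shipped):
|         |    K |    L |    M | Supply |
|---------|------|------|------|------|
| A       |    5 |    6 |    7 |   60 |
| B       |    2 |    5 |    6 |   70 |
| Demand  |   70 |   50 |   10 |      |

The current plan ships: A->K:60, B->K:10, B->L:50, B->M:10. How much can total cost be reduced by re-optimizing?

Current plan cost = 60·5 + 10·2 + 50·5 + 10·6 = 630.
Optimal plan:
  A to L: 50 × 6 = 300
  A to M: 10 × 7 = 70
  B to K: 70 × 2 = 140
Optimal cost = 510.
Saving = 630 − 510 = 120.

120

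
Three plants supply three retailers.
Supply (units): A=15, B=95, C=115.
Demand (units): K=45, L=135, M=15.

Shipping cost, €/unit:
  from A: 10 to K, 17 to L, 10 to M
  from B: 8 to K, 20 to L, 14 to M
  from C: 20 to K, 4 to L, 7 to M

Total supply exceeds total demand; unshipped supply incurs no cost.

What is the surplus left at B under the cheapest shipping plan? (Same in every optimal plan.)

An optimal plan:
  A–M: 15 × €10 = €150
  B–K: 45 × €8 = €360
  B–L: 20 × €20 = €400
  C–L: 115 × €4 = €460
Total cost = €1370.
B ships 65 of its 95, leaving 30.

30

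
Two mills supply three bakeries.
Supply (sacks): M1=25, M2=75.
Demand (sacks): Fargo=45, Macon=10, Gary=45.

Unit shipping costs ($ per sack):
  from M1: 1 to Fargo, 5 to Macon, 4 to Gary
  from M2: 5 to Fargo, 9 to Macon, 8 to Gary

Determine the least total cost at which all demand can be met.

A cheapest plan:
  M1–Fargo: 25 sacks
  M2–Fargo: 20 sacks
  M2–Macon: 10 sacks
  M2–Gary: 45 sacks
Total cost = $575.

575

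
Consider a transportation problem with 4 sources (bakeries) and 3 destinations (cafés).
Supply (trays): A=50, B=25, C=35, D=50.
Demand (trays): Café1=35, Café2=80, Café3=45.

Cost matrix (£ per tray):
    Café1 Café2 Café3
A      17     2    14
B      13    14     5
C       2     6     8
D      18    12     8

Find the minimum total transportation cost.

815

An optimal shipping plan:
  A to Café2: 50 × £2 = £100
  B to Café3: 25 × £5 = £125
  C to Café1: 35 × £2 = £70
  D to Café2: 30 × £12 = £360
  D to Café3: 20 × £8 = £160
Total = 100 + 125 + 70 + 360 + 160 = £815.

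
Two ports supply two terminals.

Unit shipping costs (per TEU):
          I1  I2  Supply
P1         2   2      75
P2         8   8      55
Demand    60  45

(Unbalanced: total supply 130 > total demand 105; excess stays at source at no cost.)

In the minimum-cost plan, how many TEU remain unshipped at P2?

An optimal plan:
  P1–I1: 30 × 2 = 60
  P1–I2: 45 × 2 = 90
  P2–I1: 30 × 8 = 240
Total cost = 390.
P2 ships 30 of its 55, leaving 25.

25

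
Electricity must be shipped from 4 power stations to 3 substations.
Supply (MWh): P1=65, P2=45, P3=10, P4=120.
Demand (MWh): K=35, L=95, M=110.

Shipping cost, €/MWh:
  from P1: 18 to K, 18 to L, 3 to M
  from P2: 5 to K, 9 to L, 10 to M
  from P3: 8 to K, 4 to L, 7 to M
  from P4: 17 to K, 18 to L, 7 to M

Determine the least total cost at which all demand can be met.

An optimal shipping plan:
  P1–M: 65 × €3 = €195
  P2–K: 35 × €5 = €175
  P2–L: 10 × €9 = €90
  P3–L: 10 × €4 = €40
  P4–L: 75 × €18 = €1350
  P4–M: 45 × €7 = €315
Total = 195 + 175 + 90 + 40 + 1350 + 315 = €2165.

2165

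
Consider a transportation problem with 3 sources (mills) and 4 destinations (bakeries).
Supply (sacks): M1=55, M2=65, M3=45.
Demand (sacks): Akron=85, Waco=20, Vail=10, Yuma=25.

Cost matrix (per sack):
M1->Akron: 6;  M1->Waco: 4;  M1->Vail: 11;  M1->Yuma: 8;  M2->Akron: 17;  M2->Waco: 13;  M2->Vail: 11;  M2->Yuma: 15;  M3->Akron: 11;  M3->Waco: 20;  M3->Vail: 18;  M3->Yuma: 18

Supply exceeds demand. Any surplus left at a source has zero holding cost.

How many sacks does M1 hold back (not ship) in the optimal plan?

0

An optimal plan:
  M1–Akron: 40 × 6 = 240
  M1–Waco: 15 × 4 = 60
  M2–Waco: 5 × 13 = 65
  M2–Vail: 10 × 11 = 110
  M2–Yuma: 25 × 15 = 375
  M3–Akron: 45 × 11 = 495
Total cost = 1345.
M1 ships 55 of its 55, leaving 0.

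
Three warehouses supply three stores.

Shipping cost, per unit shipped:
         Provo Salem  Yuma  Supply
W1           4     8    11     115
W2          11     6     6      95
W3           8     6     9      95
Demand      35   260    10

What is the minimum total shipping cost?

A cheapest plan:
  W1–Provo: 35 units
  W1–Salem: 80 units
  W2–Salem: 85 units
  W2–Yuma: 10 units
  W3–Salem: 95 units
Total cost = 1920.

1920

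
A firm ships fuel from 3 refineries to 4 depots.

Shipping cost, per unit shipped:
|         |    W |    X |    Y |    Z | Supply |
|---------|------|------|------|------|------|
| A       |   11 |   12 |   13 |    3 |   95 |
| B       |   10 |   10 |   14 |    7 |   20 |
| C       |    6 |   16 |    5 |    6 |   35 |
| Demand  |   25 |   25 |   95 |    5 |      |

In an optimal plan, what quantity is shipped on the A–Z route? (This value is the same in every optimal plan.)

The minimum-cost plan:
  A->W: 25 × 11 = 275
  A->X: 5 × 12 = 60
  A->Y: 60 × 13 = 780
  A->Z: 5 × 3 = 15
  B->X: 20 × 10 = 200
  C->Y: 35 × 5 = 175
Total cost = 1505.
So A→Z carries 5 kL.

5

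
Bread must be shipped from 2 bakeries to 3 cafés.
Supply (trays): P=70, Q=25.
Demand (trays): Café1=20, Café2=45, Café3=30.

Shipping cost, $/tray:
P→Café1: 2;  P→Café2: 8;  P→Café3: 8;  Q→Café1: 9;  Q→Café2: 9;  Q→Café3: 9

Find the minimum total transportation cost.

665

A cheapest plan:
  P–Café1: 20 × $2 = $40
  P–Café2: 45 × $8 = $360
  P–Café3: 5 × $8 = $40
  Q–Café3: 25 × $9 = $225
Total = 40 + 360 + 40 + 225 = $665.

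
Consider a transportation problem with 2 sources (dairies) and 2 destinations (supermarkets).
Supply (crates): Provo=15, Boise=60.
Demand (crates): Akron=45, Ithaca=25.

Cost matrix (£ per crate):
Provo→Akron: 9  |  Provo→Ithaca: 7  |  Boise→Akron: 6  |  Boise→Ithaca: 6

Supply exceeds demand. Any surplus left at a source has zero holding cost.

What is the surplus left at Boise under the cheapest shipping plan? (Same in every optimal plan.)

0

An optimal plan:
  Provo->Ithaca: 10 × £7 = £70
  Boise->Akron: 45 × £6 = £270
  Boise->Ithaca: 15 × £6 = £90
Total cost = £430.
Boise ships 60 of its 60, leaving 0.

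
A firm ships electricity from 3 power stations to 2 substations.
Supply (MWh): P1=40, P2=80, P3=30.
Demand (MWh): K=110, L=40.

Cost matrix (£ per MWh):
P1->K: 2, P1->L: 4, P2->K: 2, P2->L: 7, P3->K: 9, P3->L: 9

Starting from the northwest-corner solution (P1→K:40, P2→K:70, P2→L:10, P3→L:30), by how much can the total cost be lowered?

Current plan cost = 40·2 + 70·2 + 10·7 + 30·9 = £560.
Optimal plan:
  P1–K: 30 × £2 = £60
  P1–L: 10 × £4 = £40
  P2–K: 80 × £2 = £160
  P3–L: 30 × £9 = £270
Optimal cost = £530.
Saving = 560 − 530 = £30.

30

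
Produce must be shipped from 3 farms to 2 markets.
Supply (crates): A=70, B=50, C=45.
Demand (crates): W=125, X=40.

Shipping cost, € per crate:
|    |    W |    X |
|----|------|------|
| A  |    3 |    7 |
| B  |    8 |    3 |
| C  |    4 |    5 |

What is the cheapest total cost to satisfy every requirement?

590

Optimal allocation:
  A→W: 70 × €3 = €210
  B→W: 10 × €8 = €80
  B→X: 40 × €3 = €120
  C→W: 45 × €4 = €180
Total = 210 + 80 + 120 + 180 = €590.
(Supply check: A ships 70; B ships 50; C ships 45.)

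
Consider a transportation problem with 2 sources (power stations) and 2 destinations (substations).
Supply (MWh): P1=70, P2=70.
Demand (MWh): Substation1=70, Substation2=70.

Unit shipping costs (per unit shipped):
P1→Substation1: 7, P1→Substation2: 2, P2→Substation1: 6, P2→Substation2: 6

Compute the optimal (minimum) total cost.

A cheapest plan:
  P1→Substation2: 70 × 2 = 140
  P2→Substation1: 70 × 6 = 420
Total = 140 + 420 = 560.
(Supply check: P1 ships 70; P2 ships 70.)

560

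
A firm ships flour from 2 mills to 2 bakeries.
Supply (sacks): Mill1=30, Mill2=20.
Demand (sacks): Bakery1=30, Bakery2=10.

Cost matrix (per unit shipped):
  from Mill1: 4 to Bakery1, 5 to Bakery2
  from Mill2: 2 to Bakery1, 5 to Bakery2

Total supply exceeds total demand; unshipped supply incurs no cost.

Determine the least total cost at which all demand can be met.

130

One minimum-cost allocation:
  Mill1→Bakery1: 10 × 4 = 40
  Mill1→Bakery2: 10 × 5 = 50
  Mill2→Bakery1: 20 × 2 = 40
Total = 40 + 50 + 40 = 130.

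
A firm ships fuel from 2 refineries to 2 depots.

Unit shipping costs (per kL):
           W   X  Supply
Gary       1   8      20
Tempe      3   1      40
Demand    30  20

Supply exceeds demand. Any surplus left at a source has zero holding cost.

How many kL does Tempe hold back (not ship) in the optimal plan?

10

An optimal plan:
  Gary→W: 20 × 1 = 20
  Tempe→W: 10 × 3 = 30
  Tempe→X: 20 × 1 = 20
Total cost = 70.
Tempe ships 30 of its 40, leaving 10.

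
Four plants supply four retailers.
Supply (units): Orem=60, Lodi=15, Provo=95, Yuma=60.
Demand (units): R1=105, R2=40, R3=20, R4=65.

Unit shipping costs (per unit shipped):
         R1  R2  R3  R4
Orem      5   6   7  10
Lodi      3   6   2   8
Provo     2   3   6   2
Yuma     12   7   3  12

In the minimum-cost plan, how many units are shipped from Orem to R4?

Optimal shipments:
  Orem→R1: 60 × 5 = 300
  Lodi→R1: 15 × 3 = 45
  Provo→R1: 30 × 2 = 60
  Provo→R4: 65 × 2 = 130
  Yuma→R2: 40 × 7 = 280
  Yuma→R3: 20 × 3 = 60
Total cost = 875.
The route Orem→R4 is not used.

0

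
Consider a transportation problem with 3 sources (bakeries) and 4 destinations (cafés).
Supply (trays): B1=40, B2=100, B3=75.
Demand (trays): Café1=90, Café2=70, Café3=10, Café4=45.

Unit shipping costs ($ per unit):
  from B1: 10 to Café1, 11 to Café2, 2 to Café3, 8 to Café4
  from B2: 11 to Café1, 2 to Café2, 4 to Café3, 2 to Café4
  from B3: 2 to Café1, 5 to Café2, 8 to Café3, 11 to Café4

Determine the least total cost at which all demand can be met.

An optimal shipping plan:
  B1→Café1: 15 × $10 = $150
  B1→Café3: 10 × $2 = $20
  B1→Café4: 15 × $8 = $120
  B2→Café2: 70 × $2 = $140
  B2→Café4: 30 × $2 = $60
  B3→Café1: 75 × $2 = $150
Total = 150 + 20 + 120 + 140 + 60 + 150 = $640.

640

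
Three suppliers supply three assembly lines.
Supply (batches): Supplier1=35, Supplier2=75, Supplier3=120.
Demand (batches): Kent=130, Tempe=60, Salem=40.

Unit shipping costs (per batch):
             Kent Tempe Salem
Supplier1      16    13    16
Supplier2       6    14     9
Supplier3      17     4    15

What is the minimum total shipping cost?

One minimum-cost allocation:
  Supplier1→Kent: 35 × 16 = 560
  Supplier2→Kent: 75 × 6 = 450
  Supplier3→Kent: 20 × 17 = 340
  Supplier3→Tempe: 60 × 4 = 240
  Supplier3→Salem: 40 × 15 = 600
Total = 560 + 450 + 340 + 240 + 600 = 2190.

2190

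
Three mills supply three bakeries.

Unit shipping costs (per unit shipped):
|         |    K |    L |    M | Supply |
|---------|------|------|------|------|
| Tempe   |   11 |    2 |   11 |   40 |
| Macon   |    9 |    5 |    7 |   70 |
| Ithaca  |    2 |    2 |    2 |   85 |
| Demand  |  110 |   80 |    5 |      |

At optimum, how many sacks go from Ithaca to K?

The minimum-cost plan:
  Tempe→L: 40 sacks
  Macon→K: 25 sacks
  Macon→L: 40 sacks
  Macon→M: 5 sacks
  Ithaca→K: 85 sacks
Total cost = 710.
So Ithaca→K carries 85 sacks.

85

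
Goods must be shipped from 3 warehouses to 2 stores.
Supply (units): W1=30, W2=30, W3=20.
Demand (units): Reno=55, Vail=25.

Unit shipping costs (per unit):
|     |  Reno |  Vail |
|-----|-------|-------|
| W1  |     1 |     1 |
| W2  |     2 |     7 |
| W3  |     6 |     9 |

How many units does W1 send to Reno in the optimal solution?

5

The minimum-cost plan:
  W1→Reno: 5 units
  W1→Vail: 25 units
  W2→Reno: 30 units
  W3→Reno: 20 units
Total cost = 210.
So W1→Reno carries 5 units.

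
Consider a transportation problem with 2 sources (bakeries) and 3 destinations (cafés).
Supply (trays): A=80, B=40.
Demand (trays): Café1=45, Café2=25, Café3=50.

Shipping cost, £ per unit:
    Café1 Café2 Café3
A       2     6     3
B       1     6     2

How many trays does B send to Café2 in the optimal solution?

0

The minimum-cost plan:
  A→Café1: 5 trays
  A→Café2: 25 trays
  A→Café3: 50 trays
  B→Café1: 40 trays
Total cost = £350.
The route B→Café2 is not used.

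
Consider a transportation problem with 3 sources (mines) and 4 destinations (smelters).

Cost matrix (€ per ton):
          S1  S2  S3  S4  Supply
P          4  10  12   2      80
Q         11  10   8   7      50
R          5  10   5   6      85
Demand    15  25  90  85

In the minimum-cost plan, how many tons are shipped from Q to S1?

0

Solving gives:
  P→S4: 80 tons
  Q→S2: 25 tons
  Q→S3: 20 tons
  Q→S4: 5 tons
  R→S1: 15 tons
  R→S3: 70 tons
Total cost = €1030.
The route Q→S1 is not used.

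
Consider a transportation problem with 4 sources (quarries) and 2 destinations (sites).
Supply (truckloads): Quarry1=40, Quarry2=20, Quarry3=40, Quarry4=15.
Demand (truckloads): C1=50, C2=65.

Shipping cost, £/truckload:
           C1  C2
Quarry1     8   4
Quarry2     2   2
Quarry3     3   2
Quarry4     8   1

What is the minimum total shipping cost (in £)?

A cheapest plan:
  Quarry1 to C2: 40 truckloads
  Quarry2 to C1: 20 truckloads
  Quarry3 to C1: 30 truckloads
  Quarry3 to C2: 10 truckloads
  Quarry4 to C2: 15 truckloads
Total cost = £325.
(Supply check: Quarry1 ships 40; Quarry2 ships 20; Quarry3 ships 40; Quarry4 ships 15.)

325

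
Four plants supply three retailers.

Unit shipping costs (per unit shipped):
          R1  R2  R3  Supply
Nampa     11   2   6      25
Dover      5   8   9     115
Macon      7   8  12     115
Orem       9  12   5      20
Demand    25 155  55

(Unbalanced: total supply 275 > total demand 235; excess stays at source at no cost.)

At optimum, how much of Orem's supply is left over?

0

An optimal plan:
  Nampa–R2: 25 × 2 = 50
  Dover–R1: 25 × 5 = 125
  Dover–R2: 15 × 8 = 120
  Dover–R3: 35 × 9 = 315
  Macon–R2: 115 × 8 = 920
  Orem–R3: 20 × 5 = 100
Total cost = 1630.
Orem ships 20 of its 20, leaving 0.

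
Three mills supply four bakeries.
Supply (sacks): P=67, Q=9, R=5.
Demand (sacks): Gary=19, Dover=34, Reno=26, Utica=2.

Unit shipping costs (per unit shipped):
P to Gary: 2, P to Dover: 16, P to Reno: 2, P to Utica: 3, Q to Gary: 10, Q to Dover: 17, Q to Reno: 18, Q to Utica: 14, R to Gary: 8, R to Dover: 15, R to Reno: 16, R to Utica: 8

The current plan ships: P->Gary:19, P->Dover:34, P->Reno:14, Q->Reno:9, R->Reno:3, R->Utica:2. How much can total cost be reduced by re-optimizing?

192

Current plan cost = 19·2 + 34·16 + 14·2 + 9·18 + 3·16 + 2·8 = 836.
Optimal plan:
  P–Gary: 19 × 2 = 38
  P–Dover: 20 × 16 = 320
  P–Reno: 26 × 2 = 52
  P–Utica: 2 × 3 = 6
  Q–Dover: 9 × 17 = 153
  R–Dover: 5 × 15 = 75
Optimal cost = 644.
Saving = 836 − 644 = 192.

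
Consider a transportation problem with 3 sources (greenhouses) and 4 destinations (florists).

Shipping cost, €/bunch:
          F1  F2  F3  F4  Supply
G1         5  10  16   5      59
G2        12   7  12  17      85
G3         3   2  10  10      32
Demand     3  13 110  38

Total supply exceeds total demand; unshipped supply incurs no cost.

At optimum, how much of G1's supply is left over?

An optimal plan:
  G1 to F1: 3 bunches
  G1 to F3: 6 bunches
  G1 to F4: 38 bunches
  G2 to F3: 85 bunches
  G3 to F2: 13 bunches
  G3 to F3: 19 bunches
Total cost = €1537.
G1 ships 47 of its 59, leaving 12.

12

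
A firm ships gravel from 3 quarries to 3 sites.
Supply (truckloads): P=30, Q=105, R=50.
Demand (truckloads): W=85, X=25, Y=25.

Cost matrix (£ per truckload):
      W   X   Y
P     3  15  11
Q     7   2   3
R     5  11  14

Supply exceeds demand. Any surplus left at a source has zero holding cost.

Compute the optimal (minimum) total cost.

A cheapest plan:
  P to W: 30 × £3 = £90
  Q to W: 5 × £7 = £35
  Q to X: 25 × £2 = £50
  Q to Y: 25 × £3 = £75
  R to W: 50 × £5 = £250
Total = 90 + 35 + 50 + 75 + 250 = £500.

500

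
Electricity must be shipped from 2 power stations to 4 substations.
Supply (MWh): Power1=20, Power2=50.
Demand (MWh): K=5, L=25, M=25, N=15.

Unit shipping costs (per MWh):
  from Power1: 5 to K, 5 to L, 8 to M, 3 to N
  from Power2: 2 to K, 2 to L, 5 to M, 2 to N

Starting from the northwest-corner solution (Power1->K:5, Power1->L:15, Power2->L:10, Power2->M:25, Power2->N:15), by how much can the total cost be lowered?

30

Current plan cost = 5·5 + 15·5 + 10·2 + 25·5 + 15·2 = 275.
Optimal plan:
  Power1→L: 5 MWh
  Power1→N: 15 MWh
  Power2→K: 5 MWh
  Power2→L: 20 MWh
  Power2→M: 25 MWh
Optimal cost = 245.
Saving = 275 − 245 = 30.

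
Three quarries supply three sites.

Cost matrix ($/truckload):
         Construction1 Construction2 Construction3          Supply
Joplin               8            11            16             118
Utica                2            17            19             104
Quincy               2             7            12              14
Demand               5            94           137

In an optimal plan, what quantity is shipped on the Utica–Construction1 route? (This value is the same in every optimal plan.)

Optimal shipments:
  Joplin–Construction2: 80 × $11 = $880
  Joplin–Construction3: 38 × $16 = $608
  Utica–Construction1: 5 × $2 = $10
  Utica–Construction3: 99 × $19 = $1881
  Quincy–Construction2: 14 × $7 = $98
Total cost = $3477.
So Utica→Construction1 carries 5 truckloads.

5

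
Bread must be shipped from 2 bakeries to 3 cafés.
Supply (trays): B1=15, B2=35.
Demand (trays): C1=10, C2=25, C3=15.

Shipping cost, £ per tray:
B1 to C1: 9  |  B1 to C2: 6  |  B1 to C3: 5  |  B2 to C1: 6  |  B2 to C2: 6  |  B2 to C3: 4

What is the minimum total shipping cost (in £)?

270

Optimal allocation:
  B1–C2: 15 × £6 = £90
  B2–C1: 10 × £6 = £60
  B2–C2: 10 × £6 = £60
  B2–C3: 15 × £4 = £60
Total = 90 + 60 + 60 + 60 = £270.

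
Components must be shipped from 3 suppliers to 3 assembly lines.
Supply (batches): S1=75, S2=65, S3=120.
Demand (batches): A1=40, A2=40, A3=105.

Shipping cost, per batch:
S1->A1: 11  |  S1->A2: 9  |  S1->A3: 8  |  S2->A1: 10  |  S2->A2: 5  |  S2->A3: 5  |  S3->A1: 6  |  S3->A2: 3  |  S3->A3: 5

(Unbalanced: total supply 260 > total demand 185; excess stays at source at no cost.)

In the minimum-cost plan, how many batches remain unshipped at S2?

0

Minimum-cost shipments:
  S2→A3: 65 × 5 = 325
  S3→A1: 40 × 6 = 240
  S3→A2: 40 × 3 = 120
  S3→A3: 40 × 5 = 200
Total cost = 885.
S2 ships 65 of its 65, leaving 0.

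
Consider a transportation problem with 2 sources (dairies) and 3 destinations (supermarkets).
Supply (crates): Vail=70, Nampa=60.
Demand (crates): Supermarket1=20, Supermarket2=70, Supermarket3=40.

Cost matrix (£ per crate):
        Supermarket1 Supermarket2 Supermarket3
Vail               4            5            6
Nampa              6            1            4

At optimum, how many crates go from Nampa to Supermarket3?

0

The minimum-cost plan:
  Vail→Supermarket1: 20 × £4 = £80
  Vail→Supermarket2: 10 × £5 = £50
  Vail→Supermarket3: 40 × £6 = £240
  Nampa→Supermarket2: 60 × £1 = £60
Total cost = £430.
The route Nampa→Supermarket3 is not used.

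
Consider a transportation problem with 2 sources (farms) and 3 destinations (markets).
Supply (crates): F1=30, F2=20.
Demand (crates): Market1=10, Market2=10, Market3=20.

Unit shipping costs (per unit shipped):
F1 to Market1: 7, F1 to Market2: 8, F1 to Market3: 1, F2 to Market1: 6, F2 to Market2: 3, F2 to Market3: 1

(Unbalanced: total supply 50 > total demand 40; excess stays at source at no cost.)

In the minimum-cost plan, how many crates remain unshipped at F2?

0

Minimum-cost shipments:
  F1 to Market3: 20 × 1 = 20
  F2 to Market1: 10 × 6 = 60
  F2 to Market2: 10 × 3 = 30
Total cost = 110.
F2 ships 20 of its 20, leaving 0.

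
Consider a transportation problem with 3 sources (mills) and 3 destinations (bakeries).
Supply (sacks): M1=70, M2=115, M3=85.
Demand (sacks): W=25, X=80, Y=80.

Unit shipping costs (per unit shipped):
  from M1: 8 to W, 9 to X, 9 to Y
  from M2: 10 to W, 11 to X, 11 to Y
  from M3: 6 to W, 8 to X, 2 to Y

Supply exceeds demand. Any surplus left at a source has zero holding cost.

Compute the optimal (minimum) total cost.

1130

An optimal shipping plan:
  M1 to X: 70 × 9 = 630
  M2 to W: 20 × 10 = 200
  M2 to X: 10 × 11 = 110
  M3 to W: 5 × 6 = 30
  M3 to Y: 80 × 2 = 160
Total = 630 + 200 + 110 + 30 + 160 = 1130.
(Supply check: M1 ships 70; M2 ships 30; M3 ships 85.)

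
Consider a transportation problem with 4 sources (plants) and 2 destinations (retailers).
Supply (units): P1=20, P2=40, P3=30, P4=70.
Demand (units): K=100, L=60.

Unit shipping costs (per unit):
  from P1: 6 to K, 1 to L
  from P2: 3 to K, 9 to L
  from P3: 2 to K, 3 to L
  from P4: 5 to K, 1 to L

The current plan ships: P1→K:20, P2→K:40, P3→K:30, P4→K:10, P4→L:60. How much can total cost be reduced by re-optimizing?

Current plan cost = 20·6 + 40·3 + 30·2 + 10·5 + 60·1 = 410.
Optimal plan:
  P1->L: 20 × 1 = 20
  P2->K: 40 × 3 = 120
  P3->K: 30 × 2 = 60
  P4->K: 30 × 5 = 150
  P4->L: 40 × 1 = 40
Optimal cost = 390.
Saving = 410 − 390 = 20.

20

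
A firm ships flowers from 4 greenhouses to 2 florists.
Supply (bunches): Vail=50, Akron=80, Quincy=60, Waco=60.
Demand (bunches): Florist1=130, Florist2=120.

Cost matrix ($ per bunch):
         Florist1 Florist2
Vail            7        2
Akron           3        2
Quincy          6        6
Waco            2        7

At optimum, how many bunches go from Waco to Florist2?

The minimum-cost plan:
  Vail–Florist2: 50 bunches
  Akron–Florist1: 10 bunches
  Akron–Florist2: 70 bunches
  Quincy–Florist1: 60 bunches
  Waco–Florist1: 60 bunches
Total cost = $750.
The route Waco→Florist2 is not used.

0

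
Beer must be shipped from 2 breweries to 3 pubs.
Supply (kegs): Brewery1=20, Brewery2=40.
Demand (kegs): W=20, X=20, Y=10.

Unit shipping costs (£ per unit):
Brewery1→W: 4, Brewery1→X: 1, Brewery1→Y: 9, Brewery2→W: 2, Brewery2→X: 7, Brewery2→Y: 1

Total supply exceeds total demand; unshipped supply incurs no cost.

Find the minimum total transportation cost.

An optimal shipping plan:
  Brewery1–X: 20 × £1 = £20
  Brewery2–W: 20 × £2 = £40
  Brewery2–Y: 10 × £1 = £10
Total = 20 + 40 + 10 = £70.
(Supply check: Brewery1 ships 20; Brewery2 ships 30.)

70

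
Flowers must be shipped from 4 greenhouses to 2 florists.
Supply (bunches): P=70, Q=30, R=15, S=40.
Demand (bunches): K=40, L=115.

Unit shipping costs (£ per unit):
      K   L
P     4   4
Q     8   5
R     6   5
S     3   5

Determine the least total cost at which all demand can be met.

625

Optimal allocation:
  P–L: 70 bunches
  Q–L: 30 bunches
  R–L: 15 bunches
  S–K: 40 bunches
Total cost = £625.
(Supply check: P ships 70; Q ships 30; R ships 15; S ships 40.)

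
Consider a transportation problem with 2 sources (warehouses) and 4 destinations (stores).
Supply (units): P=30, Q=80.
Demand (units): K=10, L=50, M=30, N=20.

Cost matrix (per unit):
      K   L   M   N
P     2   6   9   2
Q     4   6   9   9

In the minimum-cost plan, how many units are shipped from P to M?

Optimal shipments:
  P–K: 10 × 2 = 20
  P–N: 20 × 2 = 40
  Q–L: 50 × 6 = 300
  Q–M: 30 × 9 = 270
Total cost = 630.
The route P→M is not used.

0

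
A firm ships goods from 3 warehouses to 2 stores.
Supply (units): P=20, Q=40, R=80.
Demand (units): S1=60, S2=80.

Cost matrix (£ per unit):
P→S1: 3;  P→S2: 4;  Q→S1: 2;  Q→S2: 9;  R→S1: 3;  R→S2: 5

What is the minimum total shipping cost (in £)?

520

A cheapest plan:
  P to S2: 20 × £4 = £80
  Q to S1: 40 × £2 = £80
  R to S1: 20 × £3 = £60
  R to S2: 60 × £5 = £300
Total = 80 + 80 + 60 + 300 = £520.
(Supply check: P ships 20; Q ships 40; R ships 80.)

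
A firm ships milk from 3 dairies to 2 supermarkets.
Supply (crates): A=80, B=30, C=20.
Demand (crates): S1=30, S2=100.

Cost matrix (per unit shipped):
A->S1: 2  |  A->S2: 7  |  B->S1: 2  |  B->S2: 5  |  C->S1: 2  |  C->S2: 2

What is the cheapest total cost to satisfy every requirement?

Optimal allocation:
  A–S1: 30 × 2 = 60
  A–S2: 50 × 7 = 350
  B–S2: 30 × 5 = 150
  C–S2: 20 × 2 = 40
Total = 60 + 350 + 150 + 40 = 600.

600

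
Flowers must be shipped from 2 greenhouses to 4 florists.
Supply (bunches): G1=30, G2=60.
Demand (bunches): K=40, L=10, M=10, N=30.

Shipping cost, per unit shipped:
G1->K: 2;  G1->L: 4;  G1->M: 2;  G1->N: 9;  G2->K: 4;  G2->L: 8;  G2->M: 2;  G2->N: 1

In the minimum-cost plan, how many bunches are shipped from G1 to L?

Solving gives:
  G1->K: 20 × 2 = 40
  G1->L: 10 × 4 = 40
  G2->K: 20 × 4 = 80
  G2->M: 10 × 2 = 20
  G2->N: 30 × 1 = 30
Total cost = 210.
So G1→L carries 10 bunches.

10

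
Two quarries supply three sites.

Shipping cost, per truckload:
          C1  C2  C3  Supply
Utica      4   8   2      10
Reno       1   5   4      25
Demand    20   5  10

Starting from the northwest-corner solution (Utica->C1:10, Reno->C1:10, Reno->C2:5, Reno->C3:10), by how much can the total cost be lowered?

50

Current plan cost = 10·4 + 10·1 + 5·5 + 10·4 = 115.
Optimal plan:
  Utica to C3: 10 × 2 = 20
  Reno to C1: 20 × 1 = 20
  Reno to C2: 5 × 5 = 25
Optimal cost = 65.
Saving = 115 − 65 = 50.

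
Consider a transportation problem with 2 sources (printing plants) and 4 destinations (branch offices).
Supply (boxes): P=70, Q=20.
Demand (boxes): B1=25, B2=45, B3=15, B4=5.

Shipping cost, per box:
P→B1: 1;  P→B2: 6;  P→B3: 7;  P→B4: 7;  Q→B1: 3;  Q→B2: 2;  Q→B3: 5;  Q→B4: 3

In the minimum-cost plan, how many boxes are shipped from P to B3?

15

Optimal shipments:
  P→B1: 25 × 1 = 25
  P→B2: 25 × 6 = 150
  P→B3: 15 × 7 = 105
  P→B4: 5 × 7 = 35
  Q→B2: 20 × 2 = 40
Total cost = 355.
So P→B3 carries 15 boxes.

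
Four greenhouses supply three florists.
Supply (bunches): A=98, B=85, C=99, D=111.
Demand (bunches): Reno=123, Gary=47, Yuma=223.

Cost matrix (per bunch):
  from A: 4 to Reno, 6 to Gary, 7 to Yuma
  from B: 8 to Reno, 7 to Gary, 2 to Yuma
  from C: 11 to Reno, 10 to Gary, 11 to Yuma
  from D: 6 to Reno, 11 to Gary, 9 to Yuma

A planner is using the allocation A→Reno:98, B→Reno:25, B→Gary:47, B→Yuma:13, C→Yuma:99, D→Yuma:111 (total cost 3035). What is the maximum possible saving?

Current plan cost = 98·4 + 25·8 + 47·7 + 13·2 + 99·11 + 111·9 = 3035.
Optimal plan:
  A to Reno: 12 bunches
  A to Gary: 47 bunches
  A to Yuma: 39 bunches
  B to Yuma: 85 bunches
  C to Yuma: 99 bunches
  D to Reno: 111 bunches
Optimal cost = 2528.
Saving = 3035 − 2528 = 507.

507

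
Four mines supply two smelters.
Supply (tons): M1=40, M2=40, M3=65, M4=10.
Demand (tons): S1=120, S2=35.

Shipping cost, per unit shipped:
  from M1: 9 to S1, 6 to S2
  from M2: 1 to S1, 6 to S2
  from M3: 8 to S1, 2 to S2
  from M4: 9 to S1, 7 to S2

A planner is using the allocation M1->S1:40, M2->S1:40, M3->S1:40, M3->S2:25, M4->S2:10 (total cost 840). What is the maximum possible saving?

Current plan cost = 40·9 + 40·1 + 40·8 + 25·2 + 10·7 = 840.
Optimal plan:
  M1–S1: 40 × 9 = 360
  M2–S1: 40 × 1 = 40
  M3–S1: 30 × 8 = 240
  M3–S2: 35 × 2 = 70
  M4–S1: 10 × 9 = 90
Optimal cost = 800.
Saving = 840 − 800 = 40.

40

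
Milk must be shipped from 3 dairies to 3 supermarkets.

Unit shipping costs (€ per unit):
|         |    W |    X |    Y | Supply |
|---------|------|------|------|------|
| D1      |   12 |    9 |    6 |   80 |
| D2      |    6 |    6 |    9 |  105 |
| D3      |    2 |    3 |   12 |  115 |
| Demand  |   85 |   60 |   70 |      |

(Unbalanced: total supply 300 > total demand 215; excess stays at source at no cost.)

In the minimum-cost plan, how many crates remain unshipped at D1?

Minimum-cost shipments:
  D1→Y: 70 crates
  D2→X: 30 crates
  D3→W: 85 crates
  D3→X: 30 crates
Total cost = €860.
D1 ships 70 of its 80, leaving 10.

10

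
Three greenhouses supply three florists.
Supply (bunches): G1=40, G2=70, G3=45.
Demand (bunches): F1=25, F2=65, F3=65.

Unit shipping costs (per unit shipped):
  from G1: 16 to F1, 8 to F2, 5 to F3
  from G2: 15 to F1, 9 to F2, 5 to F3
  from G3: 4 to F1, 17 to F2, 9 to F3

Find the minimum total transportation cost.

1050

A cheapest plan:
  G1 to F2: 40 bunches
  G2 to F2: 25 bunches
  G2 to F3: 45 bunches
  G3 to F1: 25 bunches
  G3 to F3: 20 bunches
Total cost = 1050.
(Supply check: G1 ships 40; G2 ships 70; G3 ships 45.)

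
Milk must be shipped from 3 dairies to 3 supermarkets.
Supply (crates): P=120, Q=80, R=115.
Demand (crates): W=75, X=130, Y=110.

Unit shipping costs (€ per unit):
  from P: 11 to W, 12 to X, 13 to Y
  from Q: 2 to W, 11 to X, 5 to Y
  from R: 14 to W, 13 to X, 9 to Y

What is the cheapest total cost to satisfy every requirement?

2690

One minimum-cost allocation:
  P–X: 120 crates
  Q–W: 75 crates
  Q–Y: 5 crates
  R–X: 10 crates
  R–Y: 105 crates
Total cost = €2690.
(Supply check: P ships 120; Q ships 80; R ships 115.)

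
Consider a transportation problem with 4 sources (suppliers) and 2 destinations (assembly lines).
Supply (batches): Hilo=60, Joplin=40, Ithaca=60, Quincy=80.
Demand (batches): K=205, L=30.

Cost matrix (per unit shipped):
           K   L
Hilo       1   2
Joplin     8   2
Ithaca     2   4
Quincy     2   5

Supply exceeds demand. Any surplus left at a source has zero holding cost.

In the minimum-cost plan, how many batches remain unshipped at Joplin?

5

Minimum-cost shipments:
  Hilo->K: 60 × 1 = 60
  Joplin->K: 5 × 8 = 40
  Joplin->L: 30 × 2 = 60
  Ithaca->K: 60 × 2 = 120
  Quincy->K: 80 × 2 = 160
Total cost = 440.
Joplin ships 35 of its 40, leaving 5.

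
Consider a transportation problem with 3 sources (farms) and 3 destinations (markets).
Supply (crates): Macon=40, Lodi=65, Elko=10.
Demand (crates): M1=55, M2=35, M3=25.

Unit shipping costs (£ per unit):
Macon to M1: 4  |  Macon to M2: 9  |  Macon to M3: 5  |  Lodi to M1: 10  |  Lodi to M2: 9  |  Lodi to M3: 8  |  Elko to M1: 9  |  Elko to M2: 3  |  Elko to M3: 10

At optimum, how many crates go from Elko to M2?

Solving gives:
  Macon->M1: 40 × £4 = £160
  Lodi->M1: 15 × £10 = £150
  Lodi->M2: 25 × £9 = £225
  Lodi->M3: 25 × £8 = £200
  Elko->M2: 10 × £3 = £30
Total cost = £765.
So Elko→M2 carries 10 crates.

10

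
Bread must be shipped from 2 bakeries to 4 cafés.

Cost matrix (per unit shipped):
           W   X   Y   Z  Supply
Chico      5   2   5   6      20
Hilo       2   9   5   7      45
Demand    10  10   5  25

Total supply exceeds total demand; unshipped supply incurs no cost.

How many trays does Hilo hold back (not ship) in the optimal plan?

15

An optimal plan:
  Chico→X: 10 × 2 = 20
  Chico→Z: 10 × 6 = 60
  Hilo→W: 10 × 2 = 20
  Hilo→Y: 5 × 5 = 25
  Hilo→Z: 15 × 7 = 105
Total cost = 230.
Hilo ships 30 of its 45, leaving 15.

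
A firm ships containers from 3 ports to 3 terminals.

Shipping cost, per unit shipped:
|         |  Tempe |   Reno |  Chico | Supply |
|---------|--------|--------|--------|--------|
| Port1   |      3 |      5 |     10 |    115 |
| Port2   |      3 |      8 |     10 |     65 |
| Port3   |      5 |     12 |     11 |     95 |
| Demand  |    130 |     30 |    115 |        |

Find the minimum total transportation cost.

1785

A cheapest plan:
  Port1 to Tempe: 65 × 3 = 195
  Port1 to Reno: 30 × 5 = 150
  Port1 to Chico: 20 × 10 = 200
  Port2 to Tempe: 65 × 3 = 195
  Port3 to Chico: 95 × 11 = 1045
Total = 195 + 150 + 200 + 195 + 1045 = 1785.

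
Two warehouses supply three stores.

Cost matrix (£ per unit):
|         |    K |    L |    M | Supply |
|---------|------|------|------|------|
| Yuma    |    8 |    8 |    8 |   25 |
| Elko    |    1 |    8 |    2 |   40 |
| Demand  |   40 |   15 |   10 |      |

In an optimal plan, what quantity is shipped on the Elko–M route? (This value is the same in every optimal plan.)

0

Optimal shipments:
  Yuma->L: 15 units
  Yuma->M: 10 units
  Elko->K: 40 units
Total cost = £240.
The route Elko→M is not used.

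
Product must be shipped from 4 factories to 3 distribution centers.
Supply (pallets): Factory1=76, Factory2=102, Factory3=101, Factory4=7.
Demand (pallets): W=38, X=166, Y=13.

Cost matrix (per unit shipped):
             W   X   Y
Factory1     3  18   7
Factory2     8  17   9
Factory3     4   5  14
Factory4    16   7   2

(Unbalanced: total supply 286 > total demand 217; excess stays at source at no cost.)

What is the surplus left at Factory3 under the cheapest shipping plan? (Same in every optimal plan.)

Minimum-cost shipments:
  Factory1→W: 38 × 3 = 114
  Factory1→Y: 13 × 7 = 91
  Factory2→X: 58 × 17 = 986
  Factory3→X: 101 × 5 = 505
  Factory4→X: 7 × 7 = 49
Total cost = 1745.
Factory3 ships 101 of its 101, leaving 0.

0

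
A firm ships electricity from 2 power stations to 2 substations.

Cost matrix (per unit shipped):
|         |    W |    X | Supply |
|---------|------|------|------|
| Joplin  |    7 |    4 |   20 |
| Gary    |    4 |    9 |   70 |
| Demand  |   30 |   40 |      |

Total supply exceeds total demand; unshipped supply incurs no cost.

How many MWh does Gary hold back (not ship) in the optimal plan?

20

Minimum-cost shipments:
  Joplin to X: 20 MWh
  Gary to W: 30 MWh
  Gary to X: 20 MWh
Total cost = 380.
Gary ships 50 of its 70, leaving 20.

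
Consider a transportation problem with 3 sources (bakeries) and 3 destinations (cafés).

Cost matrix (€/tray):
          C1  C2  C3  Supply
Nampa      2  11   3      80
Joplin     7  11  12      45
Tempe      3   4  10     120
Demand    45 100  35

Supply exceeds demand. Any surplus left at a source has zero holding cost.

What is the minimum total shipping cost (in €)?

An optimal shipping plan:
  Nampa→C1: 45 × €2 = €90
  Nampa→C3: 35 × €3 = €105
  Tempe→C2: 100 × €4 = €400
Total = 90 + 105 + 400 = €595.

595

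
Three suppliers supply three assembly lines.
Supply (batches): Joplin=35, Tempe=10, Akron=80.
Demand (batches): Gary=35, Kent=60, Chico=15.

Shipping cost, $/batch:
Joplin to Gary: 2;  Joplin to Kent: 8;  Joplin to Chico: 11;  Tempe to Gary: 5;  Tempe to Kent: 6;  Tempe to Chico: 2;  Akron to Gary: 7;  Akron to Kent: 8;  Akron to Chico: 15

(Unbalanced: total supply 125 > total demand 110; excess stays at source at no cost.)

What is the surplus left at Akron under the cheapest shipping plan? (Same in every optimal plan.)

15

An optimal plan:
  Joplin–Gary: 35 × $2 = $70
  Tempe–Chico: 10 × $2 = $20
  Akron–Kent: 60 × $8 = $480
  Akron–Chico: 5 × $15 = $75
Total cost = $645.
Akron ships 65 of its 80, leaving 15.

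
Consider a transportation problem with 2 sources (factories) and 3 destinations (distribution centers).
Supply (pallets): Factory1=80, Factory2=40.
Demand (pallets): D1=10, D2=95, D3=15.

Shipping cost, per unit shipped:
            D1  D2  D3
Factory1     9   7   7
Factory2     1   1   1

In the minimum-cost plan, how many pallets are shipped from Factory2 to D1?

Optimal shipments:
  Factory1→D2: 65 × 7 = 455
  Factory1→D3: 15 × 7 = 105
  Factory2→D1: 10 × 1 = 10
  Factory2→D2: 30 × 1 = 30
Total cost = 600.
So Factory2→D1 carries 10 pallets.

10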